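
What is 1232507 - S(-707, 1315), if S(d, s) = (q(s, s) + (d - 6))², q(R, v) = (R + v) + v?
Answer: -9213317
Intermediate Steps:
q(R, v) = R + 2*v
S(d, s) = (-6 + d + 3*s)² (S(d, s) = ((s + 2*s) + (d - 6))² = (3*s + (-6 + d))² = (-6 + d + 3*s)²)
1232507 - S(-707, 1315) = 1232507 - (-6 - 707 + 3*1315)² = 1232507 - (-6 - 707 + 3945)² = 1232507 - 1*3232² = 1232507 - 1*10445824 = 1232507 - 10445824 = -9213317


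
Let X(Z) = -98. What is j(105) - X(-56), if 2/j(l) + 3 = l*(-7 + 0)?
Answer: 36161/369 ≈ 97.997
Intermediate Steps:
j(l) = 2/(-3 - 7*l) (j(l) = 2/(-3 + l*(-7 + 0)) = 2/(-3 + l*(-7)) = 2/(-3 - 7*l))
j(105) - X(-56) = -2/(3 + 7*105) - 1*(-98) = -2/(3 + 735) + 98 = -2/738 + 98 = -2*1/738 + 98 = -1/369 + 98 = 36161/369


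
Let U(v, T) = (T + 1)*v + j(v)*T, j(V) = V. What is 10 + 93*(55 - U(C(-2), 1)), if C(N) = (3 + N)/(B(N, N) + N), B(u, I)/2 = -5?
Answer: 20593/4 ≈ 5148.3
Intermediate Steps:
B(u, I) = -10 (B(u, I) = 2*(-5) = -10)
C(N) = (3 + N)/(-10 + N)
U(v, T) = T*v + v*(1 + T) (U(v, T) = (T + 1)*v + v*T = (1 + T)*v + T*v = v*(1 + T) + T*v = T*v + v*(1 + T))
10 + 93*(55 - U(C(-2), 1)) = 10 + 93*(55 - (3 - 2)/(-10 - 2)*(1 + 2*1)) = 10 + 93*(55 - 1/(-12)*(1 + 2)) = 10 + 93*(55 - (-1/12*1)*3) = 10 + 93*(55 - (-1)*3/12) = 10 + 93*(55 - 1*(-¼)) = 10 + 93*(55 + ¼) = 10 + 93*(221/4) = 10 + 20553/4 = 20593/4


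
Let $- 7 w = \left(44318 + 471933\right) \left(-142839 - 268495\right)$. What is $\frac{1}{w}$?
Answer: $\frac{1}{30335941262} \approx 3.2964 \cdot 10^{-11}$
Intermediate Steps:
$w = 30335941262$ ($w = - \frac{\left(44318 + 471933\right) \left(-142839 - 268495\right)}{7} = - \frac{516251 \left(-411334\right)}{7} = \left(- \frac{1}{7}\right) \left(-212351588834\right) = 30335941262$)
$\frac{1}{w} = \frac{1}{30335941262}$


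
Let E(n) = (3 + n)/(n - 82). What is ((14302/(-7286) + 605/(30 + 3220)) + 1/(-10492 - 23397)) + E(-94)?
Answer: -8896233919579/7061776264400 ≈ -1.2598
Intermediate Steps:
E(n) = (3 + n)/(-82 + n)
((14302/(-7286) + 605/(30 + 3220)) + 1/(-10492 - 23397)) + E(-94) = ((14302/(-7286) + 605/(30 + 3220)) + 1/(-10492 - 23397)) + (3 - 94)/(-82 - 94) = ((14302*(-1/7286) + 605/3250) + 1/(-33889)) - 91/(-176) = ((-7151/3643 + 605*(1/3250)) - 1/33889) - 1/176*(-91) = ((-7151/3643 + 121/650) - 1/33889) + 91/176 = (-4207347/2367950 - 1/33889) + 91/176 = -142585150433/80247457550 + 91/176 = -8896233919579/7061776264400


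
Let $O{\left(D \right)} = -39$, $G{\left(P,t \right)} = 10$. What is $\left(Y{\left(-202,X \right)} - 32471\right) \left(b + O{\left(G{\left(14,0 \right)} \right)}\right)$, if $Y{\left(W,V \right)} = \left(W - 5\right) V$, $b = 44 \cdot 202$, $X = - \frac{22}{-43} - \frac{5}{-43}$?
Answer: $- \frac{12404899858}{43} \approx -2.8849 \cdot 10^{8}$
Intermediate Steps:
$X = \frac{27}{43}$ ($X = \left(-22\right) \left(- \frac{1}{43}\right) - - \frac{5}{43} = \frac{22}{43} + \frac{5}{43} = \frac{27}{43} \approx 0.62791$)
$b = 8888$
$Y{\left(W,V \right)} = V \left(-5 + W\right)$ ($Y{\left(W,V \right)} = \left(-5 + W\right) V = V \left(-5 + W\right)$)
$\left(Y{\left(-202,X \right)} - 32471\right) \left(b + O{\left(G{\left(14,0 \right)} \right)}\right) = \left(\frac{27 \left(-5 - 202\right)}{43} - 32471\right) \left(8888 - 39\right) = \left(\frac{27}{43} \left(-207\right) - 32471\right) 8849 = \left(- \frac{5589}{43} - 32471\right) 8849 = \left(- \frac{1401842}{43}\right) 8849 = - \frac{12404899858}{43}$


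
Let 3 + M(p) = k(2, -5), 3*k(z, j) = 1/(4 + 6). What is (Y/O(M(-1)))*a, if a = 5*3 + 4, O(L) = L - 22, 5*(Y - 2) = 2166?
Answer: -248064/749 ≈ -331.19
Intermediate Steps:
k(z, j) = 1/30 (k(z, j) = 1/(3*(4 + 6)) = (⅓)/10 = (⅓)*(⅒) = 1/30)
M(p) = -89/30 (M(p) = -3 + 1/30 = -89/30)
Y = 2176/5 (Y = 2 + (⅕)*2166 = 2 + 2166/5 = 2176/5 ≈ 435.20)
O(L) = -22 + L
a = 19 (a = 15 + 4 = 19)
(Y/O(M(-1)))*a = (2176/(5*(-22 - 89/30)))*19 = (2176/(5*(-749/30)))*19 = ((2176/5)*(-30/749))*19 = -13056/749*19 = -248064/749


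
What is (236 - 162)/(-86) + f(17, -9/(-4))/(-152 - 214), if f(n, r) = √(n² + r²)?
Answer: -37/43 - √4705/1464 ≈ -0.90732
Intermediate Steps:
(236 - 162)/(-86) + f(17, -9/(-4))/(-152 - 214) = (236 - 162)/(-86) + √(17² + (-9/(-4))²)/(-152 - 214) = 74*(-1/86) + √(289 + (-9*(-¼))²)/(-366) = -37/43 + √(289 + (9/4)²)*(-1/366) = -37/43 + √(289 + 81/16)*(-1/366) = -37/43 + √(4705/16)*(-1/366) = -37/43 + (√4705/4)*(-1/366) = -37/43 - √4705/1464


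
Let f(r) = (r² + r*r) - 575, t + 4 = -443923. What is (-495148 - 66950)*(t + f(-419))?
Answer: 52488711240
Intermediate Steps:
t = -443927 (t = -4 - 443923 = -443927)
f(r) = -575 + 2*r² (f(r) = (r² + r²) - 575 = 2*r² - 575 = -575 + 2*r²)
(-495148 - 66950)*(t + f(-419)) = (-495148 - 66950)*(-443927 + (-575 + 2*(-419)²)) = -562098*(-443927 + (-575 + 2*175561)) = -562098*(-443927 + (-575 + 351122)) = -562098*(-443927 + 350547) = -562098*(-93380) = 52488711240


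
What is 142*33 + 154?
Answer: 4840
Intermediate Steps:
142*33 + 154 = 4686 + 154 = 4840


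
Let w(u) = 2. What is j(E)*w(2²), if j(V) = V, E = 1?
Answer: 2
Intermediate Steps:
j(E)*w(2²) = 1*2 = 2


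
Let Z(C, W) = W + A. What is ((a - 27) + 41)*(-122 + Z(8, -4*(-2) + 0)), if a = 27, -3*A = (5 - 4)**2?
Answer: -14063/3 ≈ -4687.7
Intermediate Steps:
A = -1/3 (A = -(5 - 4)**2/3 = -1/3*1**2 = -1/3*1 = -1/3 ≈ -0.33333)
Z(C, W) = -1/3 + W (Z(C, W) = W - 1/3 = -1/3 + W)
((a - 27) + 41)*(-122 + Z(8, -4*(-2) + 0)) = ((27 - 27) + 41)*(-122 + (-1/3 + (-4*(-2) + 0))) = (0 + 41)*(-122 + (-1/3 + (8 + 0))) = 41*(-122 + (-1/3 + 8)) = 41*(-122 + 23/3) = 41*(-343/3) = -14063/3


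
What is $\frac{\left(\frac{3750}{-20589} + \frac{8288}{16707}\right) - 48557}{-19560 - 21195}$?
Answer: $\frac{5567516469743}{4672974046455} \approx 1.1914$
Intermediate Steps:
$\frac{\left(\frac{3750}{-20589} + \frac{8288}{16707}\right) - 48557}{-19560 - 21195} = \frac{\left(3750 \left(- \frac{1}{20589}\right) + 8288 \cdot \frac{1}{16707}\right) - 48557}{-40755} = \left(\left(- \frac{1250}{6863} + \frac{8288}{16707}\right) - 48557\right) \left(- \frac{1}{40755}\right) = \left(\frac{35996794}{114660141} - 48557\right) \left(- \frac{1}{40755}\right) = \left(- \frac{5567516469743}{114660141}\right) \left(- \frac{1}{40755}\right) = \frac{5567516469743}{4672974046455}$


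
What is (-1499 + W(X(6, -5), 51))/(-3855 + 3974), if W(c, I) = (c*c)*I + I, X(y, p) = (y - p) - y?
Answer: -173/119 ≈ -1.4538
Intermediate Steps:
X(y, p) = -p
W(c, I) = I + I*c² (W(c, I) = c²*I + I = I*c² + I = I + I*c²)
(-1499 + W(X(6, -5), 51))/(-3855 + 3974) = (-1499 + 51*(1 + (-1*(-5))²))/(-3855 + 3974) = (-1499 + 51*(1 + 5²))/119 = (-1499 + 51*(1 + 25))*(1/119) = (-1499 + 51*26)*(1/119) = (-1499 + 1326)*(1/119) = -173*1/119 = -173/119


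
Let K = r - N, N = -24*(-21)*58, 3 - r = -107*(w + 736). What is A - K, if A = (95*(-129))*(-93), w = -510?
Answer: 1144762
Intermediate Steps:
r = 24185 (r = 3 - (-107)*(-510 + 736) = 3 - (-107)*226 = 3 - 1*(-24182) = 3 + 24182 = 24185)
N = 29232 (N = 504*58 = 29232)
A = 1139715 (A = -12255*(-93) = 1139715)
K = -5047 (K = 24185 - 1*29232 = 24185 - 29232 = -5047)
A - K = 1139715 - 1*(-5047) = 1139715 + 5047 = 1144762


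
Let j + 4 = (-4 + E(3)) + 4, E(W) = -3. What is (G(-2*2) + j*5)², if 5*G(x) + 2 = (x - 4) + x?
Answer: 35721/25 ≈ 1428.8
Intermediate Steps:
G(x) = -6/5 + 2*x/5 (G(x) = -⅖ + ((x - 4) + x)/5 = -⅖ + ((-4 + x) + x)/5 = -⅖ + (-4 + 2*x)/5 = -⅖ + (-⅘ + 2*x/5) = -6/5 + 2*x/5)
j = -7 (j = -4 + ((-4 - 3) + 4) = -4 + (-7 + 4) = -4 - 3 = -7)
(G(-2*2) + j*5)² = ((-6/5 + 2*(-2*2)/5) - 7*5)² = ((-6/5 + (⅖)*(-4)) - 35)² = ((-6/5 - 8/5) - 35)² = (-14/5 - 35)² = (-189/5)² = 35721/25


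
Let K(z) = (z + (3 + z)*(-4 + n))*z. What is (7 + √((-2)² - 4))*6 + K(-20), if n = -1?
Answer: -1258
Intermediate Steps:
K(z) = z*(-15 - 4*z) (K(z) = (z + (3 + z)*(-4 - 1))*z = (z + (3 + z)*(-5))*z = (z + (-15 - 5*z))*z = (-15 - 4*z)*z = z*(-15 - 4*z))
(7 + √((-2)² - 4))*6 + K(-20) = (7 + √((-2)² - 4))*6 - 1*(-20)*(15 + 4*(-20)) = (7 + √(4 - 4))*6 - 1*(-20)*(15 - 80) = (7 + √0)*6 - 1*(-20)*(-65) = (7 + 0)*6 - 1300 = 7*6 - 1300 = 42 - 1300 = -1258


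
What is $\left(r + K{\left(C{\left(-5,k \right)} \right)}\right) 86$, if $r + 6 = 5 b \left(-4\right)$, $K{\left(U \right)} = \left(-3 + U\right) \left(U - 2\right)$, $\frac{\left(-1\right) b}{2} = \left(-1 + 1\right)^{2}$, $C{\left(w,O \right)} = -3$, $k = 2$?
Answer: $2064$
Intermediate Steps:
$b = 0$ ($b = - 2 \left(-1 + 1\right)^{2} = - 2 \cdot 0^{2} = \left(-2\right) 0 = 0$)
$K{\left(U \right)} = \left(-3 + U\right) \left(-2 + U\right)$
$r = -6$ ($r = -6 + 5 \cdot 0 \left(-4\right) = -6 + 0 \left(-4\right) = -6 + 0 = -6$)
$\left(r + K{\left(C{\left(-5,k \right)} \right)}\right) 86 = \left(-6 + \left(6 + \left(-3\right)^{2} - -15\right)\right) 86 = \left(-6 + \left(6 + 9 + 15\right)\right) 86 = \left(-6 + 30\right) 86 = 24 \cdot 86 = 2064$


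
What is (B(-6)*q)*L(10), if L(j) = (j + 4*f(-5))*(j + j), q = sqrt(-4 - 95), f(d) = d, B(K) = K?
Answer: 3600*I*sqrt(11) ≈ 11940.0*I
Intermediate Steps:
q = 3*I*sqrt(11) (q = sqrt(-99) = 3*I*sqrt(11) ≈ 9.9499*I)
L(j) = 2*j*(-20 + j) (L(j) = (j + 4*(-5))*(j + j) = (j - 20)*(2*j) = (-20 + j)*(2*j) = 2*j*(-20 + j))
(B(-6)*q)*L(10) = (-18*I*sqrt(11))*(2*10*(-20 + 10)) = (-18*I*sqrt(11))*(2*10*(-10)) = -18*I*sqrt(11)*(-200) = 3600*I*sqrt(11)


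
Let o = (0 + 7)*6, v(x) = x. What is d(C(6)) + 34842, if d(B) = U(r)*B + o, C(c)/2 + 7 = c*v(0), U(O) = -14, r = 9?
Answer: 35080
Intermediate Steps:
o = 42 (o = 7*6 = 42)
C(c) = -14 (C(c) = -14 + 2*(c*0) = -14 + 2*0 = -14 + 0 = -14)
d(B) = 42 - 14*B (d(B) = -14*B + 42 = 42 - 14*B)
d(C(6)) + 34842 = (42 - 14*(-14)) + 34842 = (42 + 196) + 34842 = 238 + 34842 = 35080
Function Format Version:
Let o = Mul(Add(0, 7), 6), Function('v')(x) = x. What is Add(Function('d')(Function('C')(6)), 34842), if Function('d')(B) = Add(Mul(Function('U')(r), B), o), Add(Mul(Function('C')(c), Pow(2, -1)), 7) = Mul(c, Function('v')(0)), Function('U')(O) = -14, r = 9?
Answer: 35080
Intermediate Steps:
o = 42 (o = Mul(7, 6) = 42)
Function('C')(c) = -14 (Function('C')(c) = Add(-14, Mul(2, Mul(c, 0))) = Add(-14, Mul(2, 0)) = Add(-14, 0) = -14)
Function('d')(B) = Add(42, Mul(-14, B)) (Function('d')(B) = Add(Mul(-14, B), 42) = Add(42, Mul(-14, B)))
Add(Function('d')(Function('C')(6)), 34842) = Add(Add(42, Mul(-14, -14)), 34842) = Add(Add(42, 196), 34842) = Add(238, 34842) = 35080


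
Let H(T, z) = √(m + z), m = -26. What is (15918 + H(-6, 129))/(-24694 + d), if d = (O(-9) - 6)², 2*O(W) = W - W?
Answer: -7959/12329 - √103/24658 ≈ -0.64596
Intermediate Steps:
O(W) = 0 (O(W) = (W - W)/2 = (½)*0 = 0)
H(T, z) = √(-26 + z)
d = 36 (d = (0 - 6)² = (-6)² = 36)
(15918 + H(-6, 129))/(-24694 + d) = (15918 + √(-26 + 129))/(-24694 + 36) = (15918 + √103)/(-24658) = (15918 + √103)*(-1/24658) = -7959/12329 - √103/24658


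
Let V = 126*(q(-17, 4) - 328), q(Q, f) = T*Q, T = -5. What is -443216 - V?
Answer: -412598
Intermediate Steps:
q(Q, f) = -5*Q
V = -30618 (V = 126*(-5*(-17) - 328) = 126*(85 - 328) = 126*(-243) = -30618)
-443216 - V = -443216 - 1*(-30618) = -443216 + 30618 = -412598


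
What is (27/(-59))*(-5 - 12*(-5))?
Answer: -1485/59 ≈ -25.169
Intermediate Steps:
(27/(-59))*(-5 - 12*(-5)) = (27*(-1/59))*(-5 + 60) = -27/59*55 = -1485/59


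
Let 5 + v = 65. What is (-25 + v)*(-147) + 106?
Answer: -5039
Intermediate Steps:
v = 60 (v = -5 + 65 = 60)
(-25 + v)*(-147) + 106 = (-25 + 60)*(-147) + 106 = 35*(-147) + 106 = -5145 + 106 = -5039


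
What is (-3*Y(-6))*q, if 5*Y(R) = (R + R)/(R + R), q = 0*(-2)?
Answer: 0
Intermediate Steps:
q = 0
Y(R) = 1/5 (Y(R) = ((R + R)/(R + R))/5 = ((2*R)/((2*R)))/5 = ((2*R)*(1/(2*R)))/5 = (1/5)*1 = 1/5)
(-3*Y(-6))*q = -3*1/5*0 = -3/5*0 = 0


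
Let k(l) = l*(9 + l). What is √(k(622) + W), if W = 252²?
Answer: √455986 ≈ 675.27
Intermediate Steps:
W = 63504
√(k(622) + W) = √(622*(9 + 622) + 63504) = √(622*631 + 63504) = √(392482 + 63504) = √455986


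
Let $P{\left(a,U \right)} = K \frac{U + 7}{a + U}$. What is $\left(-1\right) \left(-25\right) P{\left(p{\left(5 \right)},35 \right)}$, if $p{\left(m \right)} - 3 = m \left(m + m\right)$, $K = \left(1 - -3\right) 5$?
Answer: $\frac{2625}{11} \approx 238.64$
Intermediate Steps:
$K = 20$ ($K = \left(1 + 3\right) 5 = 4 \cdot 5 = 20$)
$p{\left(m \right)} = 3 + 2 m^{2}$ ($p{\left(m \right)} = 3 + m \left(m + m\right) = 3 + m 2 m = 3 + 2 m^{2}$)
$P{\left(a,U \right)} = \frac{20 \left(7 + U\right)}{U + a}$ ($P{\left(a,U \right)} = 20 \frac{U + 7}{a + U} = 20 \frac{7 + U}{U + a} = \frac{20 \left(7 + U\right)}{U + a}$)
$\left(-1\right) \left(-25\right) P{\left(p{\left(5 \right)},35 \right)} = \left(-1\right) \left(-25\right) \frac{20 \left(7 + 35\right)}{35 + \left(3 + 2 \cdot 5^{2}\right)} = 25 \cdot 20 \frac{1}{35 + \left(3 + 2 \cdot 25\right)} 42 = 25 \cdot 20 \frac{1}{35 + \left(3 + 50\right)} 42 = 25 \cdot 20 \frac{1}{35 + 53} \cdot 42 = 25 \cdot 20 \cdot \frac{1}{88} \cdot 42 = 25 \cdot \frac{105}{11} = \frac{2625}{11}$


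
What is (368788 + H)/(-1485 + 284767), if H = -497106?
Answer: -64159/141641 ≈ -0.45297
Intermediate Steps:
(368788 + H)/(-1485 + 284767) = (368788 - 497106)/(-1485 + 284767) = -128318/283282 = -128318*1/283282 = -64159/141641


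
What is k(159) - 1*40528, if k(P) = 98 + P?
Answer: -40271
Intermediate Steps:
k(159) - 1*40528 = (98 + 159) - 1*40528 = 257 - 40528 = -40271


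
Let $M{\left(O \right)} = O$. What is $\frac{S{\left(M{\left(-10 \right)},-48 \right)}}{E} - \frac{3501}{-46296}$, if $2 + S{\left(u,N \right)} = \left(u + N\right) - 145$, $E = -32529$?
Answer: $\frac{13708301}{167329176} \approx 0.081924$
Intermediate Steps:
$S{\left(u,N \right)} = -147 + N + u$ ($S{\left(u,N \right)} = -2 - \left(145 - N - u\right) = -2 + \left(-145 + N + u\right) = -147 + N + u$)
$\frac{S{\left(M{\left(-10 \right)},-48 \right)}}{E} - \frac{3501}{-46296} = \frac{-147 - 48 - 10}{-32529} - \frac{3501}{-46296} = \left(-205\right) \left(- \frac{1}{32529}\right) - - \frac{389}{5144} = \frac{205}{32529} + \frac{389}{5144} = \frac{13708301}{167329176}$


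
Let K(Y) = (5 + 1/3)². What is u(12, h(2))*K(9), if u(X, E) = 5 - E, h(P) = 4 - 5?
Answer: 512/3 ≈ 170.67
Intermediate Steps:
h(P) = -1
K(Y) = 256/9 (K(Y) = (5 + ⅓)² = (16/3)² = 256/9)
u(12, h(2))*K(9) = (5 - 1*(-1))*(256/9) = (5 + 1)*(256/9) = 6*(256/9) = 512/3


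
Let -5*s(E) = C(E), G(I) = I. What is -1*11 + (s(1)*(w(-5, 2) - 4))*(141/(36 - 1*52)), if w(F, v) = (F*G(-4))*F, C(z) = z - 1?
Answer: -11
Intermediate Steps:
C(z) = -1 + z
s(E) = 1/5 - E/5 (s(E) = -(-1 + E)/5 = 1/5 - E/5)
w(F, v) = -4*F**2 (w(F, v) = (F*(-4))*F = (-4*F)*F = -4*F**2)
-1*11 + (s(1)*(w(-5, 2) - 4))*(141/(36 - 1*52)) = -1*11 + ((1/5 - 1/5*1)*(-4*(-5)**2 - 4))*(141/(36 - 1*52)) = -11 + ((1/5 - 1/5)*(-4*25 - 4))*(141/(36 - 52)) = -11 + (0*(-100 - 4))*(141/(-16)) = -11 + (0*(-104))*(141*(-1/16)) = -11 + 0*(-141/16) = -11 + 0 = -11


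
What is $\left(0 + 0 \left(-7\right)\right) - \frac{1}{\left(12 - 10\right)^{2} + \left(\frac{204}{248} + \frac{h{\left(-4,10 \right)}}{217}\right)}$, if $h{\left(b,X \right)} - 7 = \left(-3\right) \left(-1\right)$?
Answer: $- \frac{434}{2113} \approx -0.2054$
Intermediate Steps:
$h{\left(b,X \right)} = 10$ ($h{\left(b,X \right)} = 7 - -3 = 7 + 3 = 10$)
$\left(0 + 0 \left(-7\right)\right) - \frac{1}{\left(12 - 10\right)^{2} + \left(\frac{204}{248} + \frac{h{\left(-4,10 \right)}}{217}\right)} = \left(0 + 0 \left(-7\right)\right) - \frac{1}{\left(12 - 10\right)^{2} + \left(\frac{204}{248} + \frac{10}{217}\right)} = \left(0 + 0\right) - \frac{1}{2^{2} + \left(204 \cdot \frac{1}{248} + 10 \cdot \frac{1}{217}\right)} = 0 - \frac{1}{4 + \left(\frac{51}{62} + \frac{10}{217}\right)} = 0 - \frac{1}{4 + \frac{377}{434}} = 0 - \frac{1}{\frac{2113}{434}} = 0 - \frac{434}{2113} = - \frac{434}{2113}$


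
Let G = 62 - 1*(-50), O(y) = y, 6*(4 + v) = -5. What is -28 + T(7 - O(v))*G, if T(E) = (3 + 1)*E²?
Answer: 564340/9 ≈ 62704.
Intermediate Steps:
v = -29/6 (v = -4 + (⅙)*(-5) = -4 - ⅚ = -29/6 ≈ -4.8333)
G = 112 (G = 62 + 50 = 112)
T(E) = 4*E²
-28 + T(7 - O(v))*G = -28 + (4*(7 - 1*(-29/6))²)*112 = -28 + (4*(7 + 29/6)²)*112 = -28 + (4*(71/6)²)*112 = -28 + (4*(5041/36))*112 = -28 + (5041/9)*112 = -28 + 564592/9 = 564340/9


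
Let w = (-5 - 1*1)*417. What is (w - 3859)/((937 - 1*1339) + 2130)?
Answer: -6361/1728 ≈ -3.6811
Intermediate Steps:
w = -2502 (w = (-5 - 1)*417 = -6*417 = -2502)
(w - 3859)/((937 - 1*1339) + 2130) = (-2502 - 3859)/((937 - 1*1339) + 2130) = -6361/((937 - 1339) + 2130) = -6361/(-402 + 2130) = -6361/1728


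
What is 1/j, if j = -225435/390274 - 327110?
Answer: -390274/127662753575 ≈ -3.0571e-6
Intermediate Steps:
j = -127662753575/390274 (j = -225435*1/390274 - 327110 = -225435/390274 - 327110 = -127662753575/390274 ≈ -3.2711e+5)
1/j = 1/(-127662753575/390274) = -390274/127662753575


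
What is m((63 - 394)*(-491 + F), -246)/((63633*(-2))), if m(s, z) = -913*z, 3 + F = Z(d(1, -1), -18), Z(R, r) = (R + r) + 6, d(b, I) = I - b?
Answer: -37433/21211 ≈ -1.7648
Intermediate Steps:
Z(R, r) = 6 + R + r
F = -17 (F = -3 + (6 + (-1 - 1*1) - 18) = -3 + (6 + (-1 - 1) - 18) = -3 + (6 - 2 - 18) = -3 - 14 = -17)
m((63 - 394)*(-491 + F), -246)/((63633*(-2))) = (-913*(-246))/((63633*(-2))) = 224598/(-127266) = 224598*(-1/127266) = -37433/21211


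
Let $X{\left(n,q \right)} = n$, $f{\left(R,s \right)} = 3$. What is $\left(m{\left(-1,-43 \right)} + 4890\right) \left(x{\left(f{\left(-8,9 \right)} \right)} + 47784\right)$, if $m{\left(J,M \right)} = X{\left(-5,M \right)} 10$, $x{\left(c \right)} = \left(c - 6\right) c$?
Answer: $231231000$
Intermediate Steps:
$x{\left(c \right)} = c \left(-6 + c\right)$ ($x{\left(c \right)} = \left(-6 + c\right) c = c \left(-6 + c\right)$)
$m{\left(J,M \right)} = -50$ ($m{\left(J,M \right)} = \left(-5\right) 10 = -50$)
$\left(m{\left(-1,-43 \right)} + 4890\right) \left(x{\left(f{\left(-8,9 \right)} \right)} + 47784\right) = \left(-50 + 4890\right) \left(3 \left(-6 + 3\right) + 47784\right) = 4840 \left(3 \left(-3\right) + 47784\right) = 4840 \left(-9 + 47784\right) = 4840 \cdot 47775 = 231231000$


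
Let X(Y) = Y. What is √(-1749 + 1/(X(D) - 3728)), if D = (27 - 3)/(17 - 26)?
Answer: 3*I*√6085591242/5596 ≈ 41.821*I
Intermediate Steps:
D = -8/3 (D = 24/(-9) = 24*(-⅑) = -8/3 ≈ -2.6667)
√(-1749 + 1/(X(D) - 3728)) = √(-1749 + 1/(-8/3 - 3728)) = √(-1749 + 1/(-11192/3)) = √(-1749 - 3/11192) = √(-19574811/11192) = 3*I*√6085591242/5596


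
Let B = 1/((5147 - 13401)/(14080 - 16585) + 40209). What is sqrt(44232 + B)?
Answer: 3*sqrt(1017726699498872847)/14390257 ≈ 210.31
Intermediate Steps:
B = 2505/100731799 (B = 1/(-8254/(-2505) + 40209) = 1/(-8254*(-1/2505) + 40209) = 1/(8254/2505 + 40209) = 1/(100731799/2505) = 2505/100731799 ≈ 2.4868e-5)
sqrt(44232 + B) = sqrt(44232 + 2505/100731799) = sqrt(4455568935873/100731799) = 3*sqrt(1017726699498872847)/14390257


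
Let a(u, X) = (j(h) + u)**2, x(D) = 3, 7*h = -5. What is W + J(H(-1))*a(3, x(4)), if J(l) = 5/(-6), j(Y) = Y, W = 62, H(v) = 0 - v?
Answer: 8474/147 ≈ 57.646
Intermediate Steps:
h = -5/7 (h = (1/7)*(-5) = -5/7 ≈ -0.71429)
H(v) = -v
a(u, X) = (-5/7 + u)**2
J(l) = -5/6 (J(l) = 5*(-1/6) = -5/6)
W + J(H(-1))*a(3, x(4)) = 62 - 5*(-5 + 7*3)**2/294 = 62 - 5*(-5 + 21)**2/294 = 62 - 5*16**2/294 = 62 - 5*256/294 = 62 - 5/6*256/49 = 62 - 640/147 = 8474/147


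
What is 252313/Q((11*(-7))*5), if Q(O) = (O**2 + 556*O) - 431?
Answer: -252313/66266 ≈ -3.8076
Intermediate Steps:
Q(O) = -431 + O**2 + 556*O
252313/Q((11*(-7))*5) = 252313/(-431 + ((11*(-7))*5)**2 + 556*((11*(-7))*5)) = 252313/(-431 + (-77*5)**2 + 556*(-77*5)) = 252313/(-431 + (-385)**2 + 556*(-385)) = 252313/(-431 + 148225 - 214060) = 252313/(-66266) = 252313*(-1/66266) = -252313/66266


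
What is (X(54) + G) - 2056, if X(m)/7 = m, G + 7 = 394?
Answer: -1291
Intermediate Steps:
G = 387 (G = -7 + 394 = 387)
X(m) = 7*m
(X(54) + G) - 2056 = (7*54 + 387) - 2056 = (378 + 387) - 2056 = 765 - 2056 = -1291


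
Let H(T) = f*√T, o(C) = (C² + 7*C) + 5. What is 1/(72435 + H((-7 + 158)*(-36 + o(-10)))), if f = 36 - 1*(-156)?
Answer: 24145/1750798563 - 64*I*√151/1750798563 ≈ 1.3791e-5 - 4.4919e-7*I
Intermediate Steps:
o(C) = 5 + C² + 7*C
f = 192 (f = 36 + 156 = 192)
H(T) = 192*√T
1/(72435 + H((-7 + 158)*(-36 + o(-10)))) = 1/(72435 + 192*√((-7 + 158)*(-36 + (5 + (-10)² + 7*(-10))))) = 1/(72435 + 192*√(151*(-36 + (5 + 100 - 70)))) = 1/(72435 + 192*√(151*(-36 + 35))) = 1/(72435 + 192*√(151*(-1))) = 1/(72435 + 192*√(-151)) = 1/(72435 + 192*(I*√151)) = 1/(72435 + 192*I*√151)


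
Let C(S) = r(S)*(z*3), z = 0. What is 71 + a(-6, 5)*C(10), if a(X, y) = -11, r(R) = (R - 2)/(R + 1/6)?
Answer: 71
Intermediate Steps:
r(R) = (-2 + R)/(1/6 + R) (r(R) = (-2 + R)/(R + 1/6) = (-2 + R)/(1/6 + R))
C(S) = 0 (C(S) = (6*(-2 + S)/(1 + 6*S))*(0*3) = (6*(-2 + S)/(1 + 6*S))*0 = 0)
71 + a(-6, 5)*C(10) = 71 - 11*0 = 71 + 0 = 71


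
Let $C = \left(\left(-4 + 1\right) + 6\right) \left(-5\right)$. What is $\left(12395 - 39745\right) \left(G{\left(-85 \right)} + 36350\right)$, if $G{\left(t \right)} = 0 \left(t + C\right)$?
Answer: $-994172500$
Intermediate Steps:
$C = -15$ ($C = \left(-3 + 6\right) \left(-5\right) = 3 \left(-5\right) = -15$)
$G{\left(t \right)} = 0$ ($G{\left(t \right)} = 0 \left(t - 15\right) = 0 \left(-15 + t\right) = 0$)
$\left(12395 - 39745\right) \left(G{\left(-85 \right)} + 36350\right) = \left(12395 - 39745\right) \left(0 + 36350\right) = \left(-27350\right) 36350 = -994172500$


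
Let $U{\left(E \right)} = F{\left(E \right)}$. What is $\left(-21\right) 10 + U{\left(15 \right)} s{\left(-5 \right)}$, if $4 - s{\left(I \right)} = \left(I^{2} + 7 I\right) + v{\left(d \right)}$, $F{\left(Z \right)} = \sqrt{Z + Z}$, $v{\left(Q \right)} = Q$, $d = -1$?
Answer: $-210 + 15 \sqrt{30} \approx -127.84$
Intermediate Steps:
$F{\left(Z \right)} = \sqrt{2} \sqrt{Z}$ ($F{\left(Z \right)} = \sqrt{2 Z} = \sqrt{2} \sqrt{Z}$)
$U{\left(E \right)} = \sqrt{2} \sqrt{E}$
$s{\left(I \right)} = 5 - I^{2} - 7 I$ ($s{\left(I \right)} = 4 - \left(\left(I^{2} + 7 I\right) - 1\right) = 4 - \left(-1 + I^{2} + 7 I\right) = 5 - I^{2} - 7 I$)
$\left(-21\right) 10 + U{\left(15 \right)} s{\left(-5 \right)} = \left(-21\right) 10 + \sqrt{2} \sqrt{15} \left(5 - \left(-5\right)^{2} - -35\right) = -210 + \sqrt{30} \left(5 - 25 + 35\right) = -210 + \sqrt{30} \cdot 15 = -210 + 15 \sqrt{30}$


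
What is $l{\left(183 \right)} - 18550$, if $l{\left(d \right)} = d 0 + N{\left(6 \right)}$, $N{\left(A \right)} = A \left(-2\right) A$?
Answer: $-18622$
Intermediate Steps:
$N{\left(A \right)} = - 2 A^{2}$ ($N{\left(A \right)} = - 2 A A = - 2 A^{2}$)
$l{\left(d \right)} = -72$ ($l{\left(d \right)} = d 0 - 2 \cdot 6^{2} = 0 - 72 = -72$)
$l{\left(183 \right)} - 18550 = -72 - 18550 = -18622$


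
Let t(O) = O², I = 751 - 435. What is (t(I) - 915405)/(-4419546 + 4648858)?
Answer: -815549/229312 ≈ -3.5565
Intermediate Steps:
I = 316
(t(I) - 915405)/(-4419546 + 4648858) = (316² - 915405)/(-4419546 + 4648858) = (99856 - 915405)/229312 = -815549*1/229312 = -815549/229312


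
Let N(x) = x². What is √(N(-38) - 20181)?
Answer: I*√18737 ≈ 136.88*I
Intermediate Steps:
√(N(-38) - 20181) = √((-38)² - 20181) = √(1444 - 20181) = √(-18737) = I*√18737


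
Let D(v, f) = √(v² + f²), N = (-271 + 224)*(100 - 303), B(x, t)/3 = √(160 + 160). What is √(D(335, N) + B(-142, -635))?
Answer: √(√91142906 + 24*√5) ≈ 97.982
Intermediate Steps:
B(x, t) = 24*√5 (B(x, t) = 3*√(160 + 160) = 3*√320 = 3*(8*√5) = 24*√5)
N = 9541 (N = -47*(-203) = 9541)
D(v, f) = √(f² + v²)
√(D(335, N) + B(-142, -635)) = √(√(9541² + 335²) + 24*√5) = √(√(91030681 + 112225) + 24*√5) = √(√91142906 + 24*√5)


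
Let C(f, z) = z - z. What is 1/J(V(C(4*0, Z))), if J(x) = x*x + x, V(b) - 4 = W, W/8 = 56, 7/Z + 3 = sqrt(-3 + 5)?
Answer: 1/204756 ≈ 4.8839e-6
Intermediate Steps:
Z = 7/(-3 + sqrt(2)) (Z = 7/(-3 + sqrt(-3 + 5)) = 7/(-3 + sqrt(2)) ≈ -4.4142)
C(f, z) = 0
W = 448 (W = 8*56 = 448)
V(b) = 452 (V(b) = 4 + 448 = 452)
J(x) = x + x**2 (J(x) = x**2 + x = x + x**2)
1/J(V(C(4*0, Z))) = 1/(452*(1 + 452)) = 1/(452*453) = 1/204756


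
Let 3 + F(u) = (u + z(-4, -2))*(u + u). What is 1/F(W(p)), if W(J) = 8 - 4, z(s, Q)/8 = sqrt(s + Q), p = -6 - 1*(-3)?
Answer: 29/25417 - 64*I*sqrt(6)/25417 ≈ 0.001141 - 0.0061678*I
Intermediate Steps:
p = -3 (p = -6 + 3 = -3)
z(s, Q) = 8*sqrt(Q + s) (z(s, Q) = 8*sqrt(s + Q) = 8*sqrt(Q + s))
W(J) = 4
F(u) = -3 + 2*u*(u + 8*I*sqrt(6)) (F(u) = -3 + (u + 8*sqrt(-2 - 4))*(u + u) = -3 + (u + 8*sqrt(-6))*(2*u) = -3 + (u + 8*(I*sqrt(6)))*(2*u) = -3 + (u + 8*I*sqrt(6))*(2*u) = -3 + 2*u*(u + 8*I*sqrt(6)))
1/F(W(p)) = 1/(-3 + 2*4**2 + 16*I*4*sqrt(6)) = 1/(-3 + 2*16 + 64*I*sqrt(6)) = 1/(-3 + 32 + 64*I*sqrt(6)) = 1/(29 + 64*I*sqrt(6))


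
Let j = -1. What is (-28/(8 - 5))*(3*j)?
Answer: 28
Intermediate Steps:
(-28/(8 - 5))*(3*j) = (-28/(8 - 5))*(3*(-1)) = (-28/3)*(-3) = ((⅓)*(-28))*(-3) = -28/3*(-3) = 28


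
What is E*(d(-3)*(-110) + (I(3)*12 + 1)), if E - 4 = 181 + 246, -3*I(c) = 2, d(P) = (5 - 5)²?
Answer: -3017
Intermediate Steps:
d(P) = 0 (d(P) = 0² = 0)
I(c) = -⅔ (I(c) = -⅓*2 = -⅔)
E = 431 (E = 4 + (181 + 246) = 4 + 427 = 431)
E*(d(-3)*(-110) + (I(3)*12 + 1)) = 431*(0*(-110) + (-⅔*12 + 1)) = 431*(0 + (-8 + 1)) = 431*(0 - 7) = 431*(-7) = -3017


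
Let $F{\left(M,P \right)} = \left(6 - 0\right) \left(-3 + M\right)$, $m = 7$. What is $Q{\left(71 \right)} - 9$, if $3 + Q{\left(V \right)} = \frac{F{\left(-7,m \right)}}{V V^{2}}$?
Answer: $- \frac{4294992}{357911} \approx -12.0$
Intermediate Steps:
$F{\left(M,P \right)} = -18 + 6 M$ ($F{\left(M,P \right)} = \left(6 + 0\right) \left(-3 + M\right) = 6 \left(-3 + M\right) = -18 + 6 M$)
$Q{\left(V \right)} = -3 - \frac{60}{V^{3}}$ ($Q{\left(V \right)} = -3 + \frac{-18 + 6 \left(-7\right)}{V V^{2}} = -3 + \frac{-18 - 42}{V^{3}} = -3 - \frac{60}{V^{3}}$)
$Q{\left(71 \right)} - 9 = \left(-3 - \frac{60}{357911}\right) - 9 = - \frac{1073793}{357911} - 9 = - \frac{4294992}{357911}$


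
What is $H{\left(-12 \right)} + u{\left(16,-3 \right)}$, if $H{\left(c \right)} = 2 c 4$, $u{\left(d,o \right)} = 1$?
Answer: $-95$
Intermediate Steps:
$H{\left(c \right)} = 8 c$
$H{\left(-12 \right)} + u{\left(16,-3 \right)} = 8 \left(-12\right) + 1 = -96 + 1 = -95$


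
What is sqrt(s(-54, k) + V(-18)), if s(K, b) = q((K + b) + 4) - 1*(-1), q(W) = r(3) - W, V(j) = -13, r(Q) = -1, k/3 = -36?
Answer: sqrt(145) ≈ 12.042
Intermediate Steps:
k = -108 (k = 3*(-36) = -108)
q(W) = -1 - W
s(K, b) = -4 - K - b (s(K, b) = (-1 - ((K + b) + 4)) - 1*(-1) = (-1 - (4 + K + b)) + 1 = (-1 + (-4 - K - b)) + 1 = (-5 - K - b) + 1 = -4 - K - b)
sqrt(s(-54, k) + V(-18)) = sqrt((-4 - 1*(-54) - 1*(-108)) - 13) = sqrt((-4 + 54 + 108) - 13) = sqrt(158 - 13) = sqrt(145)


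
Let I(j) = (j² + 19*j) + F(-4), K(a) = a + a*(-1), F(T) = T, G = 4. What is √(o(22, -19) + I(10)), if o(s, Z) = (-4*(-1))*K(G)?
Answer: √286 ≈ 16.912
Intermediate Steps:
K(a) = 0 (K(a) = a - a = 0)
I(j) = -4 + j² + 19*j (I(j) = (j² + 19*j) - 4 = -4 + j² + 19*j)
o(s, Z) = 0 (o(s, Z) = -4*(-1)*0 = 4*0 = 0)
√(o(22, -19) + I(10)) = √(0 + (-4 + 10² + 19*10)) = √(0 + (-4 + 100 + 190)) = √(0 + 286) = √286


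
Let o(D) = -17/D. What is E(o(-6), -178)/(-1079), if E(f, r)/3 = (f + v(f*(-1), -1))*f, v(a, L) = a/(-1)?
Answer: -289/6474 ≈ -0.044640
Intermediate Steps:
v(a, L) = -a (v(a, L) = a*(-1) = -a)
E(f, r) = 6*f² (E(f, r) = 3*((f - f*(-1))*f) = 3*((f - (-1)*f)*f) = 3*((f + f)*f) = 3*((2*f)*f) = 3*(2*f²) = 6*f²)
E(o(-6), -178)/(-1079) = (6*(-17/(-6))²)/(-1079) = (6*(-17*(-⅙))²)*(-1/1079) = (6*(17/6)²)*(-1/1079) = (6*(289/36))*(-1/1079) = (289/6)*(-1/1079) = -289/6474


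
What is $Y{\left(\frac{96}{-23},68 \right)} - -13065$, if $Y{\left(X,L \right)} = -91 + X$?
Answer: $\frac{298306}{23} \approx 12970.0$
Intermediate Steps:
$Y{\left(\frac{96}{-23},68 \right)} - -13065 = \left(-91 + \frac{96}{-23}\right) - -13065 = \left(-91 + 96 \left(- \frac{1}{23}\right)\right) + 13065 = \left(-91 - \frac{96}{23}\right) + 13065 = - \frac{2189}{23} + 13065 = \frac{298306}{23}$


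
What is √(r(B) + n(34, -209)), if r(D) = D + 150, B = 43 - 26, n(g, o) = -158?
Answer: 3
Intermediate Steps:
B = 17
r(D) = 150 + D
√(r(B) + n(34, -209)) = √((150 + 17) - 158) = √(167 - 158) = √9 = 3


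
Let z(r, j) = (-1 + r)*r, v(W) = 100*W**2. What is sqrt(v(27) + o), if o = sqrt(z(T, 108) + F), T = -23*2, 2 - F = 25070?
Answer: sqrt(72900 + I*sqrt(22906)) ≈ 270.0 + 0.28*I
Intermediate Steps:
F = -25068 (F = 2 - 1*25070 = 2 - 25070 = -25068)
T = -46
z(r, j) = r*(-1 + r)
o = I*sqrt(22906) (o = sqrt(-46*(-1 - 46) - 25068) = sqrt(-46*(-47) - 25068) = sqrt(2162 - 25068) = sqrt(-22906) = I*sqrt(22906) ≈ 151.35*I)
sqrt(v(27) + o) = sqrt(100*27**2 + I*sqrt(22906)) = sqrt(100*729 + I*sqrt(22906)) = sqrt(72900 + I*sqrt(22906))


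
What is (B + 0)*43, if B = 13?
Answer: 559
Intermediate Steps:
(B + 0)*43 = (13 + 0)*43 = 13*43 = 559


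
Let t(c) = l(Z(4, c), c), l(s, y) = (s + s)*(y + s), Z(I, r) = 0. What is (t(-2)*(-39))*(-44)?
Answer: 0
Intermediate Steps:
l(s, y) = 2*s*(s + y) (l(s, y) = (2*s)*(s + y) = 2*s*(s + y))
t(c) = 0 (t(c) = 2*0*(0 + c) = 2*0*c = 0)
(t(-2)*(-39))*(-44) = (0*(-39))*(-44) = 0*(-44) = 0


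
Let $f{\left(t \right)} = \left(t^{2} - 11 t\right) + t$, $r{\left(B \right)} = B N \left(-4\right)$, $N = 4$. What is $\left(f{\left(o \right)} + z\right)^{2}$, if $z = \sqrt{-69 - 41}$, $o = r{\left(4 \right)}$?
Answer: $\left(4736 + i \sqrt{110}\right)^{2} \approx 2.243 \cdot 10^{7} + 9.934 \cdot 10^{4} i$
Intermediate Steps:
$r{\left(B \right)} = - 16 B$ ($r{\left(B \right)} = B 4 \left(-4\right) = 4 B \left(-4\right) = - 16 B$)
$o = -64$ ($o = \left(-16\right) 4 = -64$)
$z = i \sqrt{110}$ ($z = \sqrt{-110} = i \sqrt{110} \approx 10.488 i$)
$f{\left(t \right)} = t^{2} - 10 t$
$\left(f{\left(o \right)} + z\right)^{2} = \left(- 64 \left(-10 - 64\right) + i \sqrt{110}\right)^{2} = \left(\left(-64\right) \left(-74\right) + i \sqrt{110}\right)^{2} = \left(4736 + i \sqrt{110}\right)^{2}$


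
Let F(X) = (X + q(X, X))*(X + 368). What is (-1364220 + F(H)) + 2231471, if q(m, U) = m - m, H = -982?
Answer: 1470199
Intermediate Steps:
q(m, U) = 0
F(X) = X*(368 + X) (F(X) = (X + 0)*(X + 368) = X*(368 + X))
(-1364220 + F(H)) + 2231471 = (-1364220 - 982*(368 - 982)) + 2231471 = (-1364220 - 982*(-614)) + 2231471 = (-1364220 + 602948) + 2231471 = -761272 + 2231471 = 1470199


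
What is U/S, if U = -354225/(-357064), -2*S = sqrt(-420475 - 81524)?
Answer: 118075*I*sqrt(501999)/29874295156 ≈ 0.0028003*I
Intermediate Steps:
S = -I*sqrt(501999)/2 (S = -sqrt(-420475 - 81524)/2 = -I*sqrt(501999)/2 ≈ -354.26*I)
U = 354225/357064 (U = -354225*(-1/357064) = 354225/357064 ≈ 0.99205)
U/S = 354225/(357064*((-I*sqrt(501999)/2))) = 354225*(2*I*sqrt(501999)/501999)/357064 = 118075*I*sqrt(501999)/29874295156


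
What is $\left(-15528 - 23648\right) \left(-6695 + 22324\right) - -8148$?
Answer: $-612273556$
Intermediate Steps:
$\left(-15528 - 23648\right) \left(-6695 + 22324\right) - -8148 = \left(-39176\right) 15629 + 8148 = -612281704 + 8148 = -612273556$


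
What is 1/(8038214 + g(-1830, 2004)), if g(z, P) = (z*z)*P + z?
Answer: 1/6719231984 ≈ 1.4883e-10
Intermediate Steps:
g(z, P) = z + P*z² (g(z, P) = z²*P + z = P*z² + z = z + P*z²)
1/(8038214 + g(-1830, 2004)) = 1/(8038214 - 1830*(1 + 2004*(-1830))) = 1/(8038214 - 1830*(1 - 3667320)) = 1/(8038214 - 1830*(-3667319)) = 1/(8038214 + 6711193770) = 1/6719231984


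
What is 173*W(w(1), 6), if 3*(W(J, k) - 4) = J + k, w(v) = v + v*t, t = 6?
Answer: 4325/3 ≈ 1441.7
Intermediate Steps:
w(v) = 7*v (w(v) = v + v*6 = v + 6*v = 7*v)
W(J, k) = 4 + J/3 + k/3 (W(J, k) = 4 + (J + k)/3 = 4 + (J/3 + k/3) = 4 + J/3 + k/3)
173*W(w(1), 6) = 173*(4 + (7*1)/3 + (1/3)*6) = 173*(4 + (1/3)*7 + 2) = 173*(4 + 7/3 + 2) = 173*(25/3) = 4325/3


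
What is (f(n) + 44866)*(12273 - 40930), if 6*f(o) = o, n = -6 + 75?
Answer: -2572109035/2 ≈ -1.2861e+9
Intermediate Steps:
n = 69
f(o) = o/6
(f(n) + 44866)*(12273 - 40930) = ((⅙)*69 + 44866)*(12273 - 40930) = (23/2 + 44866)*(-28657) = (89755/2)*(-28657) = -2572109035/2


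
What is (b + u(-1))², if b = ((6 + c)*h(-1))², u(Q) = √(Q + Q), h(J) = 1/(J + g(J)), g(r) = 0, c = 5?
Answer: (121 + I*√2)² ≈ 14639.0 + 342.24*I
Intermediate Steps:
h(J) = 1/J (h(J) = 1/(J + 0) = 1/J)
u(Q) = √2*√Q (u(Q) = √(2*Q) = √2*√Q)
b = 121 (b = ((6 + 5)/(-1))² = (11*(-1))² = (-11)² = 121)
(b + u(-1))² = (121 + √2*√(-1))² = (121 + √2*I)² = (121 + I*√2)²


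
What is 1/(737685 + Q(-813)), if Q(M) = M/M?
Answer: 1/737686 ≈ 1.3556e-6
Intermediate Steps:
Q(M) = 1
1/(737685 + Q(-813)) = 1/(737685 + 1) = 1/737686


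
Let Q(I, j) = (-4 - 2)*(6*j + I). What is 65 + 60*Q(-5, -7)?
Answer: 16985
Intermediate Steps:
Q(I, j) = -36*j - 6*I (Q(I, j) = -6*(I + 6*j) = -36*j - 6*I)
65 + 60*Q(-5, -7) = 65 + 60*(-36*(-7) - 6*(-5)) = 65 + 60*(252 + 30) = 65 + 60*282 = 65 + 16920 = 16985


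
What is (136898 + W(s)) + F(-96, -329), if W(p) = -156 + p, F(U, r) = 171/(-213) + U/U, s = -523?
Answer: 9671563/71 ≈ 1.3622e+5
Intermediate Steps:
F(U, r) = 14/71 (F(U, r) = 171*(-1/213) + 1 = -57/71 + 1 = 14/71)
(136898 + W(s)) + F(-96, -329) = (136898 + (-156 - 523)) + 14/71 = (136898 - 679) + 14/71 = 136219 + 14/71 = 9671563/71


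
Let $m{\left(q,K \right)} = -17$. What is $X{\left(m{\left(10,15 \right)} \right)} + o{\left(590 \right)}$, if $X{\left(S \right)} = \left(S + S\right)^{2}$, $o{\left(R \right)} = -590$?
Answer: $566$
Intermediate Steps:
$X{\left(S \right)} = 4 S^{2}$ ($X{\left(S \right)} = \left(2 S\right)^{2} = 4 S^{2}$)
$X{\left(m{\left(10,15 \right)} \right)} + o{\left(590 \right)} = 4 \left(-17\right)^{2} - 590 = 4 \cdot 289 - 590 = 1156 - 590 = 566$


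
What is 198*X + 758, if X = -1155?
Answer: -227932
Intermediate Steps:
198*X + 758 = 198*(-1155) + 758 = -228690 + 758 = -227932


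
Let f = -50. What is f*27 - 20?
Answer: -1370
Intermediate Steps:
f*27 - 20 = -50*27 - 20 = -1350 - 20 = -1370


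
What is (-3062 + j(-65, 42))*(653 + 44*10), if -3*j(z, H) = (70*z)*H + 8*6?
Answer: 66259846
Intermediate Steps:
j(z, H) = -16 - 70*H*z/3 (j(z, H) = -((70*z)*H + 8*6)/3 = -(70*H*z + 48)/3 = -(48 + 70*H*z)/3 = -16 - 70*H*z/3)
(-3062 + j(-65, 42))*(653 + 44*10) = (-3062 + (-16 - 70/3*42*(-65)))*(653 + 44*10) = (-3062 + (-16 + 63700))*(653 + 440) = (-3062 + 63684)*1093 = 60622*1093 = 66259846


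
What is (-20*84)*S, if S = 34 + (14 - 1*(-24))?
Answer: -120960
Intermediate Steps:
S = 72 (S = 34 + (14 + 24) = 34 + 38 = 72)
(-20*84)*S = -20*84*72 = -1680*72 = -120960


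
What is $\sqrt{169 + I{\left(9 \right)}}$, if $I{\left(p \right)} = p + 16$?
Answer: $\sqrt{194} \approx 13.928$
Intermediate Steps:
$I{\left(p \right)} = 16 + p$
$\sqrt{169 + I{\left(9 \right)}} = \sqrt{169 + \left(16 + 9\right)} = \sqrt{169 + 25} = \sqrt{194}$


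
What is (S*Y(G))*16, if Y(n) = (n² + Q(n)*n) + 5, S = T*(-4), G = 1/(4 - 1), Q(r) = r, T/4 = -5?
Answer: 60160/9 ≈ 6684.4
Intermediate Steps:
T = -20 (T = 4*(-5) = -20)
G = ⅓ (G = 1/3 = ⅓ ≈ 0.33333)
S = 80 (S = -20*(-4) = 80)
Y(n) = 5 + 2*n² (Y(n) = (n² + n*n) + 5 = (n² + n²) + 5 = 2*n² + 5 = 5 + 2*n²)
(S*Y(G))*16 = (80*(5 + 2*(⅓)²))*16 = (80*(5 + 2*(⅑)))*16 = (80*(5 + 2/9))*16 = (80*(47/9))*16 = (3760/9)*16 = 60160/9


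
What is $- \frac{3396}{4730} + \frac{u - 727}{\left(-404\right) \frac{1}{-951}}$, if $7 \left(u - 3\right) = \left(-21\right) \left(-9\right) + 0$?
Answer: $- \frac{1568319147}{955460} \approx -1641.4$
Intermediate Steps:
$u = 30$ ($u = 3 + \frac{\left(-21\right) \left(-9\right) + 0}{7} = 3 + \frac{189 + 0}{7} = 3 + \frac{1}{7} \cdot 189 = 3 + 27 = 30$)
$- \frac{3396}{4730} + \frac{u - 727}{\left(-404\right) \frac{1}{-951}} = - \frac{3396}{4730} + \frac{30 - 727}{\left(-404\right) \frac{1}{-951}} = \left(-3396\right) \frac{1}{4730} + \frac{30 - 727}{\left(-404\right) \left(- \frac{1}{951}\right)} = - \frac{1698}{2365} - \frac{697}{\frac{404}{951}} = - \frac{1698}{2365} - \frac{662847}{404} = - \frac{1568319147}{955460}$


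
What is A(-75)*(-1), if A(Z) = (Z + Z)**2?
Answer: -22500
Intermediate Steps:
A(Z) = 4*Z**2 (A(Z) = (2*Z)**2 = 4*Z**2)
A(-75)*(-1) = (4*(-75)**2)*(-1) = (4*5625)*(-1) = 22500*(-1) = -22500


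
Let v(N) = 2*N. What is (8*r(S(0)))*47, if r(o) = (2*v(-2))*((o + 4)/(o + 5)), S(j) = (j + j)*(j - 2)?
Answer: -12032/5 ≈ -2406.4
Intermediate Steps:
S(j) = 2*j*(-2 + j) (S(j) = (2*j)*(-2 + j) = 2*j*(-2 + j))
r(o) = -8*(4 + o)/(5 + o) (r(o) = (2*(2*(-2)))*((o + 4)/(o + 5)) = (2*(-4))*((4 + o)/(5 + o)) = -8*(4 + o)/(5 + o))
(8*r(S(0)))*47 = (8*(8*(-4 - 2*0*(-2 + 0))/(5 + 2*0*(-2 + 0))))*47 = (8*(8*(-4 - 2*0*(-2))/(5 + 2*0*(-2))))*47 = (8*(8*(-4 - 1*0)/(5 + 0)))*47 = (8*(8*(-4 + 0)/5))*47 = (8*(8*(1/5)*(-4)))*47 = (8*(-32/5))*47 = -256/5*47 = -12032/5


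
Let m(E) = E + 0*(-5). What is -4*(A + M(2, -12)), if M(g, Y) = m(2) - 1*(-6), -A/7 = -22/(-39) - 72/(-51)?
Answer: 15464/663 ≈ 23.324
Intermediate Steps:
A = -9170/663 (A = -7*(-22/(-39) - 72/(-51)) = -7*(-22*(-1/39) - 72*(-1/51)) = -7*(22/39 + 24/17) = -7*1310/663 = -9170/663 ≈ -13.831)
m(E) = E (m(E) = E + 0 = E)
M(g, Y) = 8 (M(g, Y) = 2 - 1*(-6) = 2 + 6 = 8)
-4*(A + M(2, -12)) = -4*(-9170/663 + 8) = -4*(-3866/663) = 15464/663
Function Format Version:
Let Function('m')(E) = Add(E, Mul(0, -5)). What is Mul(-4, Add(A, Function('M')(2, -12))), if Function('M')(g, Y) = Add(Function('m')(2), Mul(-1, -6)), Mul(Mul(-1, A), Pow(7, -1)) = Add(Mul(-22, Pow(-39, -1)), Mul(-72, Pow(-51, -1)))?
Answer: Rational(15464, 663) ≈ 23.324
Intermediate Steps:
A = Rational(-9170, 663) (A = Mul(-7, Add(Mul(-22, Pow(-39, -1)), Mul(-72, Pow(-51, -1)))) = Mul(-7, Add(Mul(-22, Rational(-1, 39)), Mul(-72, Rational(-1, 51)))) = Mul(-7, Add(Rational(22, 39), Rational(24, 17))) = Mul(-7, Rational(1310, 663)) = Rational(-9170, 663) ≈ -13.831)
Function('m')(E) = E (Function('m')(E) = Add(E, 0) = E)
Function('M')(g, Y) = 8 (Function('M')(g, Y) = Add(2, Mul(-1, -6)) = Add(2, 6) = 8)
Mul(-4, Add(A, Function('M')(2, -12))) = Mul(-4, Add(Rational(-9170, 663), 8)) = Mul(-4, Rational(-3866, 663)) = Rational(15464, 663)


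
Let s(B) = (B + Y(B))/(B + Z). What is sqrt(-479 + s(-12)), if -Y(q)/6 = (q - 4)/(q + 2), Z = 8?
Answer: 8*I*sqrt(185)/5 ≈ 21.762*I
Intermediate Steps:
Y(q) = -6*(-4 + q)/(2 + q) (Y(q) = -6*(q - 4)/(q + 2) = -6*(-4 + q)/(2 + q))
s(B) = (B + 6*(4 - B)/(2 + B))/(8 + B) (s(B) = (B + 6*(4 - B)/(2 + B))/(B + 8) = (B + 6*(4 - B)/(2 + B))/(8 + B))
sqrt(-479 + s(-12)) = sqrt(-479 + (24 - 6*(-12) - 12*(2 - 12))/((2 - 12)*(8 - 12))) = sqrt(-479 + (24 + 72 - 12*(-10))/(-10*(-4))) = sqrt(-479 - 1/10*(-1/4)*(24 + 72 + 120)) = sqrt(-479 - 1/10*(-1/4)*216) = sqrt(-479 + 27/5) = sqrt(-2368/5) = 8*I*sqrt(185)/5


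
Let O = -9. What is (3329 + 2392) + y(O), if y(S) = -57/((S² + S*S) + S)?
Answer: 291752/51 ≈ 5720.6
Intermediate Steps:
y(S) = -57/(S + 2*S²) (y(S) = -57/((S² + S²) + S) = -57/(2*S² + S) = -57/(S + 2*S²))
(3329 + 2392) + y(O) = (3329 + 2392) - 57/(-9*(1 + 2*(-9))) = 5721 - 57*(-⅑)/(1 - 18) = 5721 - 57*(-⅑)/(-17) = 5721 - 57*(-⅑)*(-1/17) = 5721 - 19/51 = 291752/51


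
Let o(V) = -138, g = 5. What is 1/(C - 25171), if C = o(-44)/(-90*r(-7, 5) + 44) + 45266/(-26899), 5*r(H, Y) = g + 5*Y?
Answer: -6670952/167923902729 ≈ -3.9726e-5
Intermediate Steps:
r(H, Y) = 1 + Y (r(H, Y) = (5 + 5*Y)/5 = 1 + Y)
C = -9369937/6670952 (C = -138/(-90*(1 + 5) + 44) + 45266/(-26899) = -138/(-90*6 + 44) + 45266*(-1/26899) = -138/(-540 + 44) - 45266/26899 = -138/(-496) - 45266/26899 = -138*(-1/496) - 45266/26899 = 69/248 - 45266/26899 = -9369937/6670952 ≈ -1.4046)
1/(C - 25171) = 1/(-9369937/6670952 - 25171) = 1/(-167923902729/6670952) = -6670952/167923902729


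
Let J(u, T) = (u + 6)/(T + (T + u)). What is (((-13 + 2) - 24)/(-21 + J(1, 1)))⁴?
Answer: 50625/4096 ≈ 12.360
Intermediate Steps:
J(u, T) = (6 + u)/(u + 2*T)
(((-13 + 2) - 24)/(-21 + J(1, 1)))⁴ = (((-13 + 2) - 24)/(-21 + (6 + 1)/(1 + 2*1)))⁴ = ((-11 - 24)/(-21 + 7/(1 + 2)))⁴ = (-35/(-21 + 7/3))⁴ = (-35/(-56/3))⁴ = (-35*(-3/56))⁴ = (15/8)⁴ = 50625/4096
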